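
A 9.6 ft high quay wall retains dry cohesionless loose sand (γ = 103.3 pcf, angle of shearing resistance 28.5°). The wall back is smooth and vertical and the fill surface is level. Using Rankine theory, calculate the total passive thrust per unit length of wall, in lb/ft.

K_p = tan²(45° + φ/2) = 2.825.
P_p = ½ K_p γ H² = 0.5 × 2.825 × 103.3 × 9.6² = 13450 lb/ft.

13400 lb/ft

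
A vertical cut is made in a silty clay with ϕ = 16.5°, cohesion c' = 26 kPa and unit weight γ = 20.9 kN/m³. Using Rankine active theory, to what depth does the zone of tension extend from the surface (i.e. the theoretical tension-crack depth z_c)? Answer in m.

3.33 m

K_a = tan²(45° − 16.5°/2) = 0.5576; √K_a = 0.7467.
The active pressure is zero where K_a γ z = 2c√K_a, so z_c = 2c/(γ√K_a) = 2×26/(20.9×0.7467) = 3.332 m.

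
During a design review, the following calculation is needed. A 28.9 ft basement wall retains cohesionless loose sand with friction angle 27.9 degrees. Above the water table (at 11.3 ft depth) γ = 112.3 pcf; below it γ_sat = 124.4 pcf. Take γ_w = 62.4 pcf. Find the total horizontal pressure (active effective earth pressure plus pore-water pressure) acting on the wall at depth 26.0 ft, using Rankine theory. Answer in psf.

1710 psf

K_a = (1 − sin φ)/(1 + sin φ) = 0.3625.
γ' = 124.4 − 62.4 = 62.00 pcf.
Effective vertical stress at 26.0 ft: σ'_v = 112.3×11.3 + 62.00×14.7 = 2180 psf.
σ'_h = K_a σ'_v = 0.3625 × 2180 = 790.3 psf; u = γ_w × 14.7 = 917.3 psf.
Total σ_h = 790.3 + 917.3 = 1708 psf.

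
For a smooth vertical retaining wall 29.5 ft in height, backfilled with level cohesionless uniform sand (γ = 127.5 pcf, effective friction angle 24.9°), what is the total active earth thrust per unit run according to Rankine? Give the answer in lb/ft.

K_a = tan²(45° − φ/2) = 0.4074.
P_a = ½ K_a γ H² = 0.5 × 0.4074 × 127.5 × 29.5² = 22600 lb/ft.

22600 lb/ft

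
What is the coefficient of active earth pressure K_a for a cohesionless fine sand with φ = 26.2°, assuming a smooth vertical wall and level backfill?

0.387

K_a = (1 − sin φ)/(1 + sin φ) = (1 − sin 26.2°)/(1 + sin 26.2°) = 0.3874.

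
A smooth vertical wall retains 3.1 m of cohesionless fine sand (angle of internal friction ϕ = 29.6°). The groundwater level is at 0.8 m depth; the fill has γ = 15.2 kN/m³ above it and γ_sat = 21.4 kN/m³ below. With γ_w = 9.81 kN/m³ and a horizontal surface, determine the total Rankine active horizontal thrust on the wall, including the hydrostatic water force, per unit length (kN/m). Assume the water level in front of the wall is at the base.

47.5 kN/m

K_a = tan²(45° − φ/2) = 0.3387.
γ' = 21.4 − 9.81 = 11.59 kN/m³. Depth below WT = 2.3 m.
σ'_h at WT = K_a γ d_w = 4.119 kPa; at base = 4.119 + K_a γ' × 2.3 = 13.15 kPa.
P₁ (0–0.8 m) = ½×4.119×0.8 = 1.648. P₂ (0.8–3.1 m) = ½(4.119+13.15)×2.3 = 19.86.
P_w = ½ γ_w h₂² = 0.5×9.81×2.3² = 25.95. Total = 1.648+19.86+25.95 = 47.45 kN/m.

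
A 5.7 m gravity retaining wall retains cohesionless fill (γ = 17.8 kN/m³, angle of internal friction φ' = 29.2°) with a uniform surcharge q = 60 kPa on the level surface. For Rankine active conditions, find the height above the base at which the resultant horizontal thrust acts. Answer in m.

K_a = 0.3442.
Triangular part P₁ = ½K_aγH² = 99.53 at H/3 = 1.900 m; rectangular part P₂ = K_a q H = 117.7 at H/2 = 2.850 m.
ȳ = (P₁·1.900 + P₂·2.850)/(P₁+P₂) = 2.415 m.

2.41 m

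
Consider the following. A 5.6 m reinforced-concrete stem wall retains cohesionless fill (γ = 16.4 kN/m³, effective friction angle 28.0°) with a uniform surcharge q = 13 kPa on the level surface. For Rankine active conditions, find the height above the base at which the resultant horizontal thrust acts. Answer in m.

2.07 m

K_a = 0.3610.
Triangular part P₁ = ½K_aγH² = 92.84 at H/3 = 1.867 m; rectangular part P₂ = K_a q H = 26.28 at H/2 = 2.800 m.
ȳ = (P₁·1.867 + P₂·2.800)/(P₁+P₂) = 2.073 m.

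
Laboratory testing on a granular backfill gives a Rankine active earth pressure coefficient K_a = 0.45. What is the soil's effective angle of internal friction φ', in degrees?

K_a = tan²(45° − φ/2) ⇒ 45° − φ/2 = arctan(√0.45) = 33.85°.
φ = 2(45° − 33.85°) = 22.29°.

22.3°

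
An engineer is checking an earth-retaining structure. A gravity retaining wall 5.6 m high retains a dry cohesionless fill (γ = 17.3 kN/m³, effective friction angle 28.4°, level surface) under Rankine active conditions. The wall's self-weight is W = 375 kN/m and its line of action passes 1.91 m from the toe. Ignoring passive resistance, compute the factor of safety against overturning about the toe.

3.98

K_a = tan²(45° − 28.4°/2) = 0.3554.
P_a = ½K_aγH² = 0.5×0.3554×17.3×5.6² = 96.40 kN/m, acting at H/3 = 1.867 m above the base.
Overturning moment M_o = P_a × H/3 = 96.40 × 1.867 = 179.9.
Resisting moment M_r = W × 1.91 = 375 × 1.91 = 716.2.
FS_overturning = M_r/M_o = 716.2/179.9 = 3.981.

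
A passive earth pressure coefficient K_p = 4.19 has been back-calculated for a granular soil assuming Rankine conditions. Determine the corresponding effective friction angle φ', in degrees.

37.9°

K_p = (1+sin φ)/(1−sin φ) ⇒ sin φ = (K_p − 1)/(K_p + 1) = 0.6146.
φ = arcsin(0.6146) = 37.93°.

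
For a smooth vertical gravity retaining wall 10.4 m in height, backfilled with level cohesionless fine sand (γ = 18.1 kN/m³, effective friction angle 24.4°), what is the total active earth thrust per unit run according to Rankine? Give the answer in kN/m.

407 kN/m

K_a = tan²(45° − φ/2) = 0.4153.
P_a = ½ K_a γ H² = 0.5 × 0.4153 × 18.1 × 10.4² = 406.5 kN/m.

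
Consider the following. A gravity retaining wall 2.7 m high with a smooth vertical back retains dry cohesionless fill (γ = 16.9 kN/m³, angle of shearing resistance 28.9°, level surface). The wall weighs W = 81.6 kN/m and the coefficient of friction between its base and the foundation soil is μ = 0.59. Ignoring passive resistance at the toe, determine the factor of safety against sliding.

2.24

K_a = tan²(45° − 28.9°/2) = 0.3484.
P_a = ½K_aγH² = 0.5×0.3484×16.9×2.7² = 21.46 kN/m, acting at H/3 = 0.9000 m above the base.
FS_sliding = μW / P_a = 0.59×81.6 / 21.46 = 2.244.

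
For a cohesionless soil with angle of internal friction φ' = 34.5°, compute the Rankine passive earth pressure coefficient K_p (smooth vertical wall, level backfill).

3.61

K_p = (1 + sin φ)/(1 − sin φ) = tan²(45° + 34.5°/2) = 3.613.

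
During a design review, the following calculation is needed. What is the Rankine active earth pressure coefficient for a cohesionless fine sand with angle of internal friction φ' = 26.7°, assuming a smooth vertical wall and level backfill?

0.380

K_a = tan²(45° − φ/2) = tan²(31.65°) = 0.3800.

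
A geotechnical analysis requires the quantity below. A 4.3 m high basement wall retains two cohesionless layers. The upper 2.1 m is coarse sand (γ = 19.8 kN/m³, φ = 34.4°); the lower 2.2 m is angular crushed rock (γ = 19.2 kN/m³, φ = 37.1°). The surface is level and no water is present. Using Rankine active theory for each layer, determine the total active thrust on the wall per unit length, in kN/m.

K_a1 = tan²(45°−34.4°/2) = 0.2780; K_a2 = tan²(45°−37.1°/2) = 0.2475.
Layer 1: σ at base = K_a1 γ₁ h₁ = 11.56 kPa; P₁ = ½×11.56×2.1 = 12.14.
Layer 2: σ_v at top = γ₁h₁ = 41.58; σ_h top = K_a2×41.58 = 10.29; σ_h base = K_a2×(41.58+19.2×2.2) = 20.75.
P₂ = ½(10.29+20.75)×2.2 = 34.14. Total P_a = 12.14+34.14 = 46.28 kN/m.

46.3 kN/m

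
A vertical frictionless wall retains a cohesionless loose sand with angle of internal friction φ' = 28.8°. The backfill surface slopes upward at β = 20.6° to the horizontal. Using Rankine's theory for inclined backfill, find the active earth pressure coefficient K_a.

0.449

K_a = cos β · (cos β − √(cos²β − cos²φ)) / (cos β + √(cos²β − cos²φ)).
cos β = 0.9361, cos φ = 0.8763, √(cos²β − cos²φ) = 0.3291.
K_a = 0.9361 × (0.9361 − 0.3291)/(0.9361 + 0.3291) = 0.4491.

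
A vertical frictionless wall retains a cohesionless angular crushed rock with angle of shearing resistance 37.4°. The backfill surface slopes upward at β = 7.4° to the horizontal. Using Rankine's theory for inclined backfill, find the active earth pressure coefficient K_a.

0.249

K_a = cos β · (cos β − √(cos²β − cos²φ)) / (cos β + √(cos²β − cos²φ)).
cos β = 0.9917, cos φ = 0.7944, √(cos²β − cos²φ) = 0.5936.
K_a = 0.9917 × (0.9917 − 0.5936)/(0.9917 + 0.5936) = 0.2490.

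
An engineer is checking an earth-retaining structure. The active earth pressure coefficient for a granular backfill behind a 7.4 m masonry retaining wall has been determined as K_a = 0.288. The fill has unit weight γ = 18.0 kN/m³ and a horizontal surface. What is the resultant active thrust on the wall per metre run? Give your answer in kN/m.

P = ½ K_a γ H² = 0.5 × 0.288 × 18.0 × 7.4² = 141.9 kN/m.

142 kN/m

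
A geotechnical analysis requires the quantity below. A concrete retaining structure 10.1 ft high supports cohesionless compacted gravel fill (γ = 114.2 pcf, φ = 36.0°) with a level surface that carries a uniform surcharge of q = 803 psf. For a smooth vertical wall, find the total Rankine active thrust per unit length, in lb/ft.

3620 lb/ft

K_a = tan²(45° − φ/2) = 0.2596.
Soil triangle: ½ K_a γ H² = 0.5×0.2596×114.2×10.1² = 1512 lb/ft.
Surcharge rectangle: K_a q H = 0.2596×803×10.1 = 2106 lb/ft.
Total = 1512 + 2106 = 3618 lb/ft.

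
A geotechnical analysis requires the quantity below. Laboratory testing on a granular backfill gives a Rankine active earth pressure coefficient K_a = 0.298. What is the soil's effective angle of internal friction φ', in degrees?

K_a = tan²(45° − φ/2) ⇒ 45° − φ/2 = arctan(√0.298) = 28.63°.
φ = 2(45° − 28.63°) = 32.74°.

32.7°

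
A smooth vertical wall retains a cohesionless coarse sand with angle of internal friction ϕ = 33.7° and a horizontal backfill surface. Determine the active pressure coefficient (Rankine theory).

0.286

K_a = tan²(45° − φ/2) = tan²(28.15°) = 0.2863.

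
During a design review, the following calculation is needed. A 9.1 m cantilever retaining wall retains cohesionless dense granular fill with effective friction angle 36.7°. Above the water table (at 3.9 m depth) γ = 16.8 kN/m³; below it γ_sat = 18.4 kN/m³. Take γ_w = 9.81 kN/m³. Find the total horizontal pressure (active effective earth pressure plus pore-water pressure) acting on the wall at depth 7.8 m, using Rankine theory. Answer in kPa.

K_a = (1 − sin φ)/(1 + sin φ) = 0.2519.
γ' = 18.4 − 9.81 = 8.590 kN/m³.
Effective vertical stress at 7.8 m: σ'_v = 16.8×3.9 + 8.590×3.90 = 99.02 kPa.
σ'_h = K_a σ'_v = 0.2519 × 99.02 = 24.94 kPa; u = γ_w × 3.90 = 38.26 kPa.
Total σ_h = 24.94 + 38.26 = 63.20 kPa.

63.2 kPa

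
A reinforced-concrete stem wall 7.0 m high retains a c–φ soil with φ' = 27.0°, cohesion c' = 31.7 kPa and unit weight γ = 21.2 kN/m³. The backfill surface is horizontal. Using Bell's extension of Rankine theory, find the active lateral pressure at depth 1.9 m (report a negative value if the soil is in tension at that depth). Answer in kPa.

-23.7 kPa

K_a = (1 − sin φ)/(1 + sin φ) = 0.3755.
σ_a = K_a γ z − 2c√K_a = 0.3755×21.2×1.9 − 2×31.7×0.6128 = -23.73 kPa.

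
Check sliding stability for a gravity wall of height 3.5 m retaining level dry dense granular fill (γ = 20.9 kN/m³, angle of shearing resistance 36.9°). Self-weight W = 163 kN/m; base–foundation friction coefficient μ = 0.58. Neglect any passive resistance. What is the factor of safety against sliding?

K_a = tan²(45° − 36.9°/2) = 0.2497.
P_a = ½K_aγH² = 0.5×0.2497×20.9×3.5² = 31.96 kN/m, acting at H/3 = 1.167 m above the base.
FS_sliding = μW / P_a = 0.58×163 / 31.96 = 2.958.

2.96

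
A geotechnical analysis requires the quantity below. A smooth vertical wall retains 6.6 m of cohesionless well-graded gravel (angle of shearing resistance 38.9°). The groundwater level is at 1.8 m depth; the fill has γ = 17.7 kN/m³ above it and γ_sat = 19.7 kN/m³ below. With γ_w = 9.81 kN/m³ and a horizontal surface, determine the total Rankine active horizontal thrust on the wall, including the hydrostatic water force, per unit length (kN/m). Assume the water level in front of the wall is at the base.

K_a = tan²(45° − φ/2) = 0.2285.
γ' = 19.7 − 9.81 = 9.890 kN/m³. Depth below WT = 4.8 m.
σ'_h at WT = K_a γ d_w = 7.281 kPa; at base = 7.281 + K_a γ' × 4.8 = 18.13 kPa.
P₁ (0–1.8 m) = ½×7.281×1.8 = 6.553. P₂ (1.8–6.6 m) = ½(7.281+18.13)×4.8 = 60.99.
P_w = ½ γ_w h₂² = 0.5×9.81×4.8² = 113.0. Total = 6.553+60.99+113.0 = 180.5 kN/m.

181 kN/m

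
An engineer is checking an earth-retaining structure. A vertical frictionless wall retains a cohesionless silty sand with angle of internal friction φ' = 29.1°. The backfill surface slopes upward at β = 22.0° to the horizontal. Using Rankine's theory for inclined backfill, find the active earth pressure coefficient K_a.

K_a = cos β · (cos β − √(cos²β − cos²φ)) / (cos β + √(cos²β − cos²φ)).
cos β = 0.9272, cos φ = 0.8738, √(cos²β − cos²φ) = 0.3101.
K_a = 0.9272 × (0.9272 − 0.3101)/(0.9272 + 0.3101) = 0.4624.

0.462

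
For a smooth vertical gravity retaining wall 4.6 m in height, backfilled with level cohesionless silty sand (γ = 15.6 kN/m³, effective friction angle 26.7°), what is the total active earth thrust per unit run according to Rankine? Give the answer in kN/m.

62.7 kN/m

K_a = tan²(45° − φ/2) = 0.3800.
P_a = ½ K_a γ H² = 0.5 × 0.3800 × 15.6 × 4.6² = 62.71 kN/m.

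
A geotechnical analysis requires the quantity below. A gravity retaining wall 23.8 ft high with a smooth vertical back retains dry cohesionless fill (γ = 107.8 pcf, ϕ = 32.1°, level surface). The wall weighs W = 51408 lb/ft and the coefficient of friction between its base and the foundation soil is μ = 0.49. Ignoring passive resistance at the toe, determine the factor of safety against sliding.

2.70

K_a = tan²(45° − 32.1°/2) = 0.3060.
P_a = ½K_aγH² = 0.5×0.3060×107.8×23.8² = 9342 lb/ft, acting at H/3 = 7.933 ft above the base.
FS_sliding = μW / P_a = 0.49×51408 / 9342 = 2.696.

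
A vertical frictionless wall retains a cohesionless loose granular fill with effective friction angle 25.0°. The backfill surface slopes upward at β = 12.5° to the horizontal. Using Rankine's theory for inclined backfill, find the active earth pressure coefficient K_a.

K_a = cos β · (cos β − √(cos²β − cos²φ)) / (cos β + √(cos²β − cos²φ)).
cos β = 0.9763, cos φ = 0.9063, √(cos²β − cos²φ) = 0.3630.
K_a = 0.9763 × (0.9763 − 0.3630)/(0.9763 + 0.3630) = 0.4471.

0.447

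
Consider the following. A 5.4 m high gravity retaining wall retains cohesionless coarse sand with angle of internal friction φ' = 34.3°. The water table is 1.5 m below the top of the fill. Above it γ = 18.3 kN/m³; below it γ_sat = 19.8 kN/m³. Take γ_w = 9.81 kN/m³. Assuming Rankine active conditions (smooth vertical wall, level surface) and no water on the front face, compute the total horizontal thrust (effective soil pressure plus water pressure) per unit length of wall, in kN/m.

131 kN/m

K_a = tan²(45° − φ/2) = 0.2792.
γ' = 19.8 − 9.81 = 9.990 kN/m³. Depth below WT = 3.9 m.
σ'_h at WT = K_a γ d_w = 7.663 kPa; at base = 7.663 + K_a γ' × 3.9 = 18.54 kPa.
P₁ (0–1.5 m) = ½×7.663×1.5 = 5.747. P₂ (1.5–5.4 m) = ½(7.663+18.54)×3.9 = 51.09.
P_w = ½ γ_w h₂² = 0.5×9.81×3.9² = 74.61. Total = 5.747+51.09+74.61 = 131.4 kN/m.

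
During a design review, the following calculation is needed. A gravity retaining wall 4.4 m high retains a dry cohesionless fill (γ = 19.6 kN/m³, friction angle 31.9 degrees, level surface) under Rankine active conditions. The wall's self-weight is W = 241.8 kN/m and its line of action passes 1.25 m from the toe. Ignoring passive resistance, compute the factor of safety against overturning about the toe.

K_a = tan²(45° − 31.9°/2) = 0.3085.
P_a = ½K_aγH² = 0.5×0.3085×19.6×4.4² = 58.54 kN/m, acting at H/3 = 1.467 m above the base.
Overturning moment M_o = P_a × H/3 = 58.54 × 1.467 = 85.85.
Resisting moment M_r = W × 1.25 = 241.8 × 1.25 = 302.2.
FS_overturning = M_r/M_o = 302.2/85.85 = 3.521.

3.52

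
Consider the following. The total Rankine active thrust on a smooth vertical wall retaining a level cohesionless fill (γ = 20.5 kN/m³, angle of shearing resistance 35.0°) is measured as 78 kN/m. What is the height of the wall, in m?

5.30 m

K_a = 0.2710. P_a = ½ K_a γ H² ⇒ H = √(2P_a/(K_a γ)).
H = √(2×78/(0.2710×20.5)) = 5.299 m.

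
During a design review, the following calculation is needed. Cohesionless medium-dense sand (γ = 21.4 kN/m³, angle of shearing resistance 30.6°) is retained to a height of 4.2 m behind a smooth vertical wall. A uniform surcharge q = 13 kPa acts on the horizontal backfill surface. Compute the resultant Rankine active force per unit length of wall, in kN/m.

K_a = tan²(45° − φ/2) = 0.3253.
Soil triangle: ½ K_a γ H² = 0.5×0.3253×21.4×4.2² = 61.41 kN/m.
Surcharge rectangle: K_a q H = 0.3253×13×4.2 = 17.76 kN/m.
Total = 61.41 + 17.76 = 79.17 kN/m.

79.2 kN/m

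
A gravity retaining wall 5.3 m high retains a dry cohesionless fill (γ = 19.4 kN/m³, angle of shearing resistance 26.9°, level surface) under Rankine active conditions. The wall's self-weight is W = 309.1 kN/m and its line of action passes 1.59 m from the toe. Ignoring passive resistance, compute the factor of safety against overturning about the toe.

K_a = tan²(45° − 26.9°/2) = 0.3770.
P_a = ½K_aγH² = 0.5×0.3770×19.4×5.3² = 102.7 kN/m, acting at H/3 = 1.767 m above the base.
Overturning moment M_o = P_a × H/3 = 102.7 × 1.767 = 181.5.
Resisting moment M_r = W × 1.59 = 309.1 × 1.59 = 491.5.
FS_overturning = M_r/M_o = 491.5/181.5 = 2.708.

2.71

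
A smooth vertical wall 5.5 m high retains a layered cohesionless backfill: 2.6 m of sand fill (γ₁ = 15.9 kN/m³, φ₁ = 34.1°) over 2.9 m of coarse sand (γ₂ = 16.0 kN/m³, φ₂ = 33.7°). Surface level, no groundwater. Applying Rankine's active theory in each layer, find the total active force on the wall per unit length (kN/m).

K_a1 = tan²(45°−34.1°/2) = 0.2815; K_a2 = tan²(45°−33.7°/2) = 0.2863.
Layer 1: σ at base = K_a1 γ₁ h₁ = 11.64 kPa; P₁ = ½×11.64×2.6 = 15.13.
Layer 2: σ_v at top = γ₁h₁ = 41.34; σ_h top = K_a2×41.34 = 11.84; σ_h base = K_a2×(41.34+16.0×2.9) = 25.12.
P₂ = ½(11.84+25.12)×2.9 = 53.59. Total P_a = 15.13+53.59 = 68.72 kN/m.

68.7 kN/m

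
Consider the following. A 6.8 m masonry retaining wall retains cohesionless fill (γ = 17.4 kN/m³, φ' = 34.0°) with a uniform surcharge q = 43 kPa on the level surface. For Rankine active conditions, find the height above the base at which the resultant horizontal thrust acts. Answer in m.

2.74 m

K_a = 0.2827.
Triangular part P₁ = ½K_aγH² = 113.7 at H/3 = 2.267 m; rectangular part P₂ = K_a q H = 82.67 at H/2 = 3.400 m.
ȳ = (P₁·2.267 + P₂·3.400)/(P₁+P₂) = 2.744 m.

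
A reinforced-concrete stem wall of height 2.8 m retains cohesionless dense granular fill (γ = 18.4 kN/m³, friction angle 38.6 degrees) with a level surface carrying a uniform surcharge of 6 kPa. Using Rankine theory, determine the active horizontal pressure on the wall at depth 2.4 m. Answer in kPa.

K_a = (1 − sin φ)/(1 + sin φ) = 0.2316.
σ_v = γz + q = 18.4 × 2.4 + 6 = 50.16 kPa.
σ_h = K_a σ_v = 0.2316 × 50.16 = 11.62 kPa.

11.6 kPa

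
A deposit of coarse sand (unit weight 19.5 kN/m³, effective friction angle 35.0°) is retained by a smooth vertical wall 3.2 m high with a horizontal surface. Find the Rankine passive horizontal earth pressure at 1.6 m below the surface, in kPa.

K_p = (1 + sin φ)/(1 − sin φ) = 3.690.
σ_h = K_p γ z = 3.690 × 19.5 × 1.6 = 115.1 kPa.

115 kPa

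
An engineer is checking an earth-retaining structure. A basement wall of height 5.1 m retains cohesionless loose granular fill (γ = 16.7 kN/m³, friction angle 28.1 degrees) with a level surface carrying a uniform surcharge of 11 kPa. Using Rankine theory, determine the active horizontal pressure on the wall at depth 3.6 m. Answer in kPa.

K_a = (1 − sin φ)/(1 + sin φ) = 0.3596.
σ_v = γz + q = 16.7 × 3.6 + 11 = 71.12 kPa.
σ_h = K_a σ_v = 0.3596 × 71.12 = 25.58 kPa.

25.6 kPa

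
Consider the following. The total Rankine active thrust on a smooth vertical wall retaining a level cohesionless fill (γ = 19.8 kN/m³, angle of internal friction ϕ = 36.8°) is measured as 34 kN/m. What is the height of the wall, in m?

K_a = 0.2508. P_a = ½ K_a γ H² ⇒ H = √(2P_a/(K_a γ)).
H = √(2×34/(0.2508×19.8)) = 3.701 m.

3.70 m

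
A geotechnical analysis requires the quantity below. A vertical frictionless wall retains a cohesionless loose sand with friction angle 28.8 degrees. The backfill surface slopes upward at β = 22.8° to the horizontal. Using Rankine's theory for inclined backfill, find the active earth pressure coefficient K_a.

K_a = cos β · (cos β − √(cos²β − cos²φ)) / (cos β + √(cos²β − cos²φ)).
cos β = 0.9219, cos φ = 0.8763, √(cos²β − cos²φ) = 0.2862.
K_a = 0.9219 × (0.9219 − 0.2862)/(0.9219 + 0.2862) = 0.4851.

0.485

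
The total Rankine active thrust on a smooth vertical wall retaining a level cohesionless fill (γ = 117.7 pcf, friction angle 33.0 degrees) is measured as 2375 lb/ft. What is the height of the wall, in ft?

11.7 ft

K_a = 0.2948. P_a = ½ K_a γ H² ⇒ H = √(2P_a/(K_a γ)).
H = √(2×2375/(0.2948×117.7)) = 11.70 ft.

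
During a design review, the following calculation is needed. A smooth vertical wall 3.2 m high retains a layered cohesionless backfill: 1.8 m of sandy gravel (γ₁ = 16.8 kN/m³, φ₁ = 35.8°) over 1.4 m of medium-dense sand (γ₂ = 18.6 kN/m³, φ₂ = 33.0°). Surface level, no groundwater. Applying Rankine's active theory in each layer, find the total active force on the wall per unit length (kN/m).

K_a1 = tan²(45°−35.8°/2) = 0.2619; K_a2 = tan²(45°−33.0°/2) = 0.2948.
Layer 1: σ at base = K_a1 γ₁ h₁ = 7.919 kPa; P₁ = ½×7.919×1.8 = 7.127.
Layer 2: σ_v at top = γ₁h₁ = 30.24; σ_h top = K_a2×30.24 = 8.915; σ_h base = K_a2×(30.24+18.6×1.4) = 16.59.
P₂ = ½(8.915+16.59)×1.4 = 17.85. Total P_a = 7.127+17.85 = 24.98 kN/m.

25.0 kN/m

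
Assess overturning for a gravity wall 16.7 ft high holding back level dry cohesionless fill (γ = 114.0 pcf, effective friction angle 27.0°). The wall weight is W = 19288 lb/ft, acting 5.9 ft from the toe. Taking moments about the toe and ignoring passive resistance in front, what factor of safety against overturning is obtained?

K_a = tan²(45° − 27.0°/2) = 0.3755.
P_a = ½K_aγH² = 0.5×0.3755×114.0×16.7² = 5970 lb/ft, acting at H/3 = 5.567 ft above the base.
Overturning moment M_o = P_a × H/3 = 5970 × 5.567 = 33230.
Resisting moment M_r = W × 5.9 = 19288 × 5.9 = 113800.
FS_overturning = M_r/M_o = 113800/33230 = 3.425.

3.42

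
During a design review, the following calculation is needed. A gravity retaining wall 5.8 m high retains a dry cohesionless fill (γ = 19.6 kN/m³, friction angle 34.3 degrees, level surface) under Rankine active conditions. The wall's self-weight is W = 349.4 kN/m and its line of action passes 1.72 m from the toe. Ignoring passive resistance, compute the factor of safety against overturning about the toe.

3.38

K_a = tan²(45° − 34.3°/2) = 0.2792.
P_a = ½K_aγH² = 0.5×0.2792×19.6×5.8² = 92.03 kN/m, acting at H/3 = 1.933 m above the base.
Overturning moment M_o = P_a × H/3 = 92.03 × 1.933 = 177.9.
Resisting moment M_r = W × 1.72 = 349.4 × 1.72 = 601.0.
FS_overturning = M_r/M_o = 601.0/177.9 = 3.378.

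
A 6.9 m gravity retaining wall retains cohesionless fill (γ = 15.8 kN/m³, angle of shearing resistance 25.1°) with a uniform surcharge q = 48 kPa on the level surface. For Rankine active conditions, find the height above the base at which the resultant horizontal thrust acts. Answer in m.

2.84 m

K_a = 0.4043.
Triangular part P₁ = ½K_aγH² = 152.1 at H/3 = 2.300 m; rectangular part P₂ = K_a q H = 133.9 at H/2 = 3.450 m.
ȳ = (P₁·2.300 + P₂·3.450)/(P₁+P₂) = 2.838 m.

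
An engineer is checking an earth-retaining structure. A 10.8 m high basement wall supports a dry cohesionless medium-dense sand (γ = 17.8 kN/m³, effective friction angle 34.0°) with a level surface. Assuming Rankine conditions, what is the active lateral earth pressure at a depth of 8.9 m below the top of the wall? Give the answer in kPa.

44.8 kPa

K_a = (1 − sin φ)/(1 + sin φ) = 0.2827.
σ_h = K_a γ z = 0.2827 × 17.8 × 8.9 = 44.79 kPa.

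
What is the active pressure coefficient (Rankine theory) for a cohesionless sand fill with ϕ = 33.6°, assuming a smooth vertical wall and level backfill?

0.288

K_a = tan²(45° − φ/2) = tan²(28.20°) = 0.2875.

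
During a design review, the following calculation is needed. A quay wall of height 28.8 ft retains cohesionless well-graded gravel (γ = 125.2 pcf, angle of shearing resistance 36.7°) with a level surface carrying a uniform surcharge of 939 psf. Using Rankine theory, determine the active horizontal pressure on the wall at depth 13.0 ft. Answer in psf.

K_a = (1 − sin φ)/(1 + sin φ) = 0.2519.
σ_v = γz + q = 125.2 × 13.0 + 939 = 2567 psf.
σ_h = K_a σ_v = 0.2519 × 2567 = 646.4 psf.

646 psf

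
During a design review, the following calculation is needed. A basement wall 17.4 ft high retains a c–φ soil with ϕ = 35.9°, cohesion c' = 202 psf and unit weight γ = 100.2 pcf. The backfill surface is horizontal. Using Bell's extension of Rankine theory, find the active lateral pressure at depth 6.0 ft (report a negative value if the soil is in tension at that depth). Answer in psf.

-49.5 psf

K_a = (1 − sin φ)/(1 + sin φ) = 0.2607.
σ_a = K_a γ z − 2c√K_a = 0.2607×100.2×6.0 − 2×202×0.5106 = -49.54 psf.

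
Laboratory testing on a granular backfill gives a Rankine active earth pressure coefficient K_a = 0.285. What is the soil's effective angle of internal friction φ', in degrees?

33.8°

K_a = tan²(45° − φ/2) ⇒ 45° − φ/2 = arctan(√0.285) = 28.10°.
φ = 2(45° − 28.10°) = 33.81°.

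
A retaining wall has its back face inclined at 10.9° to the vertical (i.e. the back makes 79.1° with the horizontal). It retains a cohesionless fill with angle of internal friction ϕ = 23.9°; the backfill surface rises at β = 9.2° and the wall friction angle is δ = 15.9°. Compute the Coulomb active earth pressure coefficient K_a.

0.542

K_a = sin²(α+φ) / [sin²α · sin(α−δ) · (1 + √{sin(φ+δ)sin(φ−β) / (sin(α−δ)sin(α+β))})²].
With α = 79.1°, φ = 23.9°, δ = 15.9°, β = 9.2°: K_a = 0.5419.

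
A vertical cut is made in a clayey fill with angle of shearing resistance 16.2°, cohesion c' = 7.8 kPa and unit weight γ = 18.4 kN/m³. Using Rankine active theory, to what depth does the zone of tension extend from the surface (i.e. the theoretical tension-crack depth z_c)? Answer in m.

K_a = tan²(45° − 16.2°/2) = 0.5637; √K_a = 0.7508.
The active pressure is zero where K_a γ z = 2c√K_a, so z_c = 2c/(γ√K_a) = 2×7.8/(18.4×0.7508) = 1.129 m.

1.13 m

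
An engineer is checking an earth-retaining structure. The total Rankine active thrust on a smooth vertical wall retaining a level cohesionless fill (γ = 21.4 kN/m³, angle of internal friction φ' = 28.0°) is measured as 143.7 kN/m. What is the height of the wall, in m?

K_a = 0.3610. P_a = ½ K_a γ H² ⇒ H = √(2P_a/(K_a γ)).
H = √(2×143.7/(0.3610×21.4)) = 6.099 m.

6.10 m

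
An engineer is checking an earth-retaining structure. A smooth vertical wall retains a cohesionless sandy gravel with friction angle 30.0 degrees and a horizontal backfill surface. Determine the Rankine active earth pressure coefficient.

0.333

K_a = (1 − sin φ)/(1 + sin φ) = (1 − sin 30.0°)/(1 + sin 30.0°) = 0.3333.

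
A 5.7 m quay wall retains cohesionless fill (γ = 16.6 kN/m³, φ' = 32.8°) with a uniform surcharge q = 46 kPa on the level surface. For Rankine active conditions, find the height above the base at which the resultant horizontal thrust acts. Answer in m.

K_a = 0.2973.
Triangular part P₁ = ½K_aγH² = 80.16 at H/3 = 1.900 m; rectangular part P₂ = K_a q H = 77.94 at H/2 = 2.850 m.
ȳ = (P₁·1.900 + P₂·2.850)/(P₁+P₂) = 2.368 m.

2.37 m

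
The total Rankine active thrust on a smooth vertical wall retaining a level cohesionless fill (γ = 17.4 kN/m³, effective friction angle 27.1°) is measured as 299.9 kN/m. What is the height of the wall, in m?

K_a = 0.3741. P_a = ½ K_a γ H² ⇒ H = √(2P_a/(K_a γ)).
H = √(2×299.9/(0.3741×17.4)) = 9.600 m.

9.60 m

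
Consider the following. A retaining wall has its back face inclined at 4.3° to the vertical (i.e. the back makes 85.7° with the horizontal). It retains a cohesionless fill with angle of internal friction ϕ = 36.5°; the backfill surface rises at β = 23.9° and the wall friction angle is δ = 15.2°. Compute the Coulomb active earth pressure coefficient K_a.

K_a = sin²(α+φ) / [sin²α · sin(α−δ) · (1 + √{sin(φ+δ)sin(φ−β) / (sin(α−δ)sin(α+β))})²].
With α = 85.7°, φ = 36.5°, δ = 15.2°, β = 23.9°: K_a = 0.3689.

0.369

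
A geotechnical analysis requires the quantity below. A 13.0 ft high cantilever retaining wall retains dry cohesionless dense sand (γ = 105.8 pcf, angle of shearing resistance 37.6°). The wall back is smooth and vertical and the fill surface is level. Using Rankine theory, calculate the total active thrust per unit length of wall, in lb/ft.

2160 lb/ft

K_a = tan²(45° − φ/2) = 0.2421.
P_a = ½ K_a γ H² = 0.5 × 0.2421 × 105.8 × 13.0² = 2165 lb/ft.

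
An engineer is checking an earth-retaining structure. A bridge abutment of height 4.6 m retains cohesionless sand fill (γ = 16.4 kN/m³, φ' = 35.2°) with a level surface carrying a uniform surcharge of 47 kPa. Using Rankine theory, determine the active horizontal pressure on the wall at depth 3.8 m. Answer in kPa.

29.4 kPa

K_a = (1 − sin φ)/(1 + sin φ) = 0.2687.
σ_v = γz + q = 16.4 × 3.8 + 47 = 109.3 kPa.
σ_h = K_a σ_v = 0.2687 × 109.3 = 29.37 kPa.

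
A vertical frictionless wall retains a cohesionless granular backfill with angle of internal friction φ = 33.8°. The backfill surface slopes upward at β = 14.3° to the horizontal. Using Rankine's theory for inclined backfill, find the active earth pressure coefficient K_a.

K_a = cos β · (cos β − √(cos²β − cos²φ)) / (cos β + √(cos²β − cos²φ)).
cos β = 0.9690, cos φ = 0.8310, √(cos²β − cos²φ) = 0.4985.
K_a = 0.9690 × (0.9690 − 0.4985)/(0.9690 + 0.4985) = 0.3107.

0.311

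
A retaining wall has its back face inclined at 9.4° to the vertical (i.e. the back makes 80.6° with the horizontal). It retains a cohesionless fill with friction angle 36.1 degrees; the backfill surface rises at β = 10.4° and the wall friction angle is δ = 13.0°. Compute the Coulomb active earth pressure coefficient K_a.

K_a = sin²(α+φ) / [sin²α · sin(α−δ) · (1 + √{sin(φ+δ)sin(φ−β) / (sin(α−δ)sin(α+β))})²].
With α = 80.6°, φ = 36.1°, δ = 13.0°, β = 10.4°: K_a = 0.3484.

0.348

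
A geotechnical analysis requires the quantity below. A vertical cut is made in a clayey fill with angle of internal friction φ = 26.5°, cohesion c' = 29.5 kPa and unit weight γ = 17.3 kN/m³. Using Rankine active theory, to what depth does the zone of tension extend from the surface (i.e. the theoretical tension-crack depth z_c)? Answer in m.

K_a = tan²(45° − 26.5°/2) = 0.3829; √K_a = 0.6188.
The active pressure is zero where K_a γ z = 2c√K_a, so z_c = 2c/(γ√K_a) = 2×29.5/(17.3×0.6188) = 5.511 m.

5.51 m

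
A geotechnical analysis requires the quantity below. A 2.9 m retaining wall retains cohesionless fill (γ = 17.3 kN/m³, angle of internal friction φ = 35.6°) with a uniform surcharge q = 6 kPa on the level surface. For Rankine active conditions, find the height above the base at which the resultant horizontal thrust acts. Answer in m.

K_a = 0.2641.
Triangular part P₁ = ½K_aγH² = 19.21 at H/3 = 0.9667 m; rectangular part P₂ = K_a q H = 4.596 at H/2 = 1.450 m.
ȳ = (P₁·0.9667 + P₂·1.450)/(P₁+P₂) = 1.060 m.

1.06 m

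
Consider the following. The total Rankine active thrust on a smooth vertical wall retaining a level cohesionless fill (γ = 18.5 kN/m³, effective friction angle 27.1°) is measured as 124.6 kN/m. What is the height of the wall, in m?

6.00 m

K_a = 0.3741. P_a = ½ K_a γ H² ⇒ H = √(2P_a/(K_a γ)).
H = √(2×124.6/(0.3741×18.5)) = 6.001 m.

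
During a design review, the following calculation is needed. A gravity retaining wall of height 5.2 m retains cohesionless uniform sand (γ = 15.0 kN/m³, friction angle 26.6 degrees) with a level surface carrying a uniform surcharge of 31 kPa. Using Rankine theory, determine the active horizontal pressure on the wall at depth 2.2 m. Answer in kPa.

24.4 kPa

K_a = (1 − sin φ)/(1 + sin φ) = 0.3814.
σ_v = γz + q = 15.0 × 2.2 + 31 = 64.00 kPa.
σ_h = K_a σ_v = 0.3814 × 64.00 = 24.41 kPa.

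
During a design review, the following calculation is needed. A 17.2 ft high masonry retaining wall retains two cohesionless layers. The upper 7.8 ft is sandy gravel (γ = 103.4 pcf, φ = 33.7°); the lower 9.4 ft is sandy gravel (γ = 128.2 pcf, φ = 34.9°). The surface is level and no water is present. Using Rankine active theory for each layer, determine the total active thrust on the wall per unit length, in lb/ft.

4510 lb/ft

K_a1 = tan²(45°−33.7°/2) = 0.2863; K_a2 = tan²(45°−34.9°/2) = 0.2721.
Layer 1: σ at base = K_a1 γ₁ h₁ = 230.9 psf; P₁ = ½×230.9×7.8 = 900.5.
Layer 2: σ_v at top = γ₁h₁ = 806.5; σ_h top = K_a2×806.5 = 219.5; σ_h base = K_a2×(806.5+128.2×9.4) = 547.5.
P₂ = ½(219.5+547.5)×9.4 = 3605. Total P_a = 900.5+3605 = 4505 lb/ft.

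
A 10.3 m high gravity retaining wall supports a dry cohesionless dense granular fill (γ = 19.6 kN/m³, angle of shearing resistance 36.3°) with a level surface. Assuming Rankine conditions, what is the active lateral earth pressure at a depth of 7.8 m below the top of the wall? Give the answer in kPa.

K_a = (1 − sin φ)/(1 + sin φ) = 0.2563.
σ_h = K_a γ z = 0.2563 × 19.6 × 7.8 = 39.18 kPa.

39.2 kPa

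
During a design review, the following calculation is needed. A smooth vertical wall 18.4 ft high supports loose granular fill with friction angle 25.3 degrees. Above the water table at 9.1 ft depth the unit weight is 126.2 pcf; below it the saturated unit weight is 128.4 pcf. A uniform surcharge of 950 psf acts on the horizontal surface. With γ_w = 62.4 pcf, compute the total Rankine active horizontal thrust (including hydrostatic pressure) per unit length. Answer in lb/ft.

K_a = tan²(45° − φ/2) = 0.4012.
γ' = 128.4 − 62.4 = 66.00 pcf. h₂ = H − d_w = 9.3 ft.
σ'_h: at surface K_a·q = 381.1; at WT K_a(q+γd_w) = 841.9; at base K_a(q+γd_w+γ'h₂) = 1088 psf.
P₁ = ½(381.1+841.9)×9.1 = 5565; P₂ = ½(841.9+1088)×9.3 = 8974; P_w = ½γ_w h₂² = 2698.
Total = 5565+8974+2698 = 17240 lb/ft.

17200 lb/ft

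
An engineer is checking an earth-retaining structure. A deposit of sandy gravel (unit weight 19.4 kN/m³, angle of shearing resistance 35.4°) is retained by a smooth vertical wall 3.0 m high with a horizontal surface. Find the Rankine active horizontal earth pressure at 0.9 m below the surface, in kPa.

4.65 kPa

K_a = (1 − sin φ)/(1 + sin φ) = 0.2664.
σ_h = K_a γ z = 0.2664 × 19.4 × 0.9 = 4.651 kPa.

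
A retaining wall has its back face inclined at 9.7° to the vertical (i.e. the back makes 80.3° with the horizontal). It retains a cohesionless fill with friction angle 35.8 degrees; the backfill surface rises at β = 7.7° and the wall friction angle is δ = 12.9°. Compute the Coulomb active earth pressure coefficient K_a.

0.343

K_a = sin²(α+φ) / [sin²α · sin(α−δ) · (1 + √{sin(φ+δ)sin(φ−β) / (sin(α−δ)sin(α+β))})²].
With α = 80.3°, φ = 35.8°, δ = 12.9°, β = 7.7°: K_a = 0.3429.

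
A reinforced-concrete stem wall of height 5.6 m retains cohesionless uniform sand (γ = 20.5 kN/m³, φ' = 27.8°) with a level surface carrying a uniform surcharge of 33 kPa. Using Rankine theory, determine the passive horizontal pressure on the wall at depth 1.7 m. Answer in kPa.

186 kPa

K_p = (1 + sin φ)/(1 − sin φ) = 2.748.
σ_v = γz + q = 20.5 × 1.7 + 33 = 67.85 kPa.
σ_h = K_p σ_v = 2.748 × 67.85 = 186.5 kPa.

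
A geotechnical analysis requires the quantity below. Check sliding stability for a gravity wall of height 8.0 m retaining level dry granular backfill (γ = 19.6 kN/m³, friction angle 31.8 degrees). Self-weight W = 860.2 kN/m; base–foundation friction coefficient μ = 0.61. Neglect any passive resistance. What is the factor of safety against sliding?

K_a = tan²(45° − 31.8°/2) = 0.3098.
P_a = ½K_aγH² = 0.5×0.3098×19.6×8.0² = 194.3 kN/m, acting at H/3 = 2.667 m above the base.
FS_sliding = μW / P_a = 0.61×860.2 / 194.3 = 2.701.

2.70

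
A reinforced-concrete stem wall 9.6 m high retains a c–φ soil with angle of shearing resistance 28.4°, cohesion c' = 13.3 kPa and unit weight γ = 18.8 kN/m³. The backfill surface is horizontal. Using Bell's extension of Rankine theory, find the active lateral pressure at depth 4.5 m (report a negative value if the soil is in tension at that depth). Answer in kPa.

K_a = (1 − sin φ)/(1 + sin φ) = 0.3554.
σ_a = K_a γ z − 2c√K_a = 0.3554×18.8×4.5 − 2×13.3×0.5961 = 14.21 kPa.

14.2 kPa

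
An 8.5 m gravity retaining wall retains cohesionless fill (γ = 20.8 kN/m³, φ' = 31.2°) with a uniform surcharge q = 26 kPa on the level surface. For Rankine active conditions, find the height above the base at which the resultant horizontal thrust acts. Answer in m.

3.16 m

K_a = 0.3175.
Triangular part P₁ = ½K_aγH² = 238.6 at H/3 = 2.833 m; rectangular part P₂ = K_a q H = 70.17 at H/2 = 4.250 m.
ȳ = (P₁·2.833 + P₂·4.250)/(P₁+P₂) = 3.155 m.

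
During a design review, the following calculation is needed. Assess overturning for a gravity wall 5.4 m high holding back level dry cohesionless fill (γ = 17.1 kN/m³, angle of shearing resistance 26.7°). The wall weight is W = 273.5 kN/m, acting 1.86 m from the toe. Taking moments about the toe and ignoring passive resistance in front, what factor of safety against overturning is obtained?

2.98

K_a = tan²(45° − 26.7°/2) = 0.3800.
P_a = ½K_aγH² = 0.5×0.3800×17.1×5.4² = 94.73 kN/m, acting at H/3 = 1.800 m above the base.
Overturning moment M_o = P_a × H/3 = 94.73 × 1.800 = 170.5.
Resisting moment M_r = W × 1.86 = 273.5 × 1.86 = 508.7.
FS_overturning = M_r/M_o = 508.7/170.5 = 2.983.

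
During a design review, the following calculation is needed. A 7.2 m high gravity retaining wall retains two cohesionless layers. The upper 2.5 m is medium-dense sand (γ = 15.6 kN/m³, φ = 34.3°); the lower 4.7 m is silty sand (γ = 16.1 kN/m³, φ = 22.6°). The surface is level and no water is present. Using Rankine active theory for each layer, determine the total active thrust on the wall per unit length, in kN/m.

K_a1 = tan²(45°−34.3°/2) = 0.2792; K_a2 = tan²(45°−22.6°/2) = 0.4448.
Layer 1: σ at base = K_a1 γ₁ h₁ = 10.89 kPa; P₁ = ½×10.89×2.5 = 13.61.
Layer 2: σ_v at top = γ₁h₁ = 39.00; σ_h top = K_a2×39.00 = 17.35; σ_h base = K_a2×(39.00+16.1×4.7) = 51.00.
P₂ = ½(17.35+51.00)×4.7 = 160.6. Total P_a = 13.61+160.6 = 174.2 kN/m.

174 kN/m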